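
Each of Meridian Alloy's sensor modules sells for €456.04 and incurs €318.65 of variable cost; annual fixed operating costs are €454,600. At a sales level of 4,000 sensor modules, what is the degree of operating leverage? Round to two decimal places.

Total contribution margin = 4,000 × €137.39 = €549,560.00.
Subtracting fixed costs: EBIT = €549,560.00 − €454,600 = €94,960.00.
DOL = contribution ÷ EBIT = €549,560.00 ÷ €94,960.00 = 5.7873.

5.79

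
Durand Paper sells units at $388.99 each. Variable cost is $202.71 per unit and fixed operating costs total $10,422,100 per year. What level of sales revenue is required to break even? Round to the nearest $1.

$21,763,435

Contribution margin per unit = $388.99 − $202.71 = $186.28, a CM ratio of $186.28 ÷ $388.99 = 0.4789.
Break-even revenue = fixed costs × price ÷ CM = $10,422,100 × $388.99 ÷ $186.28 = $21,763,435.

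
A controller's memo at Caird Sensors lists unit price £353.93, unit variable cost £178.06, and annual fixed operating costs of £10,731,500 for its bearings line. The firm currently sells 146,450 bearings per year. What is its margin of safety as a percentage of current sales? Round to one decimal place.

Contribution margin per unit = £353.93 − £178.06 = £175.87. Break-even units = £10,731,500 ÷ £175.87 = 61,019.50; break-even revenue = 61,019.50 × £353.93 = £21,596,632.71.
Actual sales revenue = 146,450 × £353.93 = £51,833,048.50.
Margin of safety = (£51,833,048.50 − £21,596,632.71) ÷ £51,833,048.50 = 58.3%.

58.3%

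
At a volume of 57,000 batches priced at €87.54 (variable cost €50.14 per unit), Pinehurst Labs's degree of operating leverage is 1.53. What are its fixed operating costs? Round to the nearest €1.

At 57,000 units, contribution = 57,000 × €37.40 = €2,131,800.00.
Since DOL = CM ÷ EBIT, EBIT = €2,131,800.00 ÷ 1.53 = €1,393,333.33.
Fixed costs = CM − EBIT = €2,131,800.00 − €1,393,333.33 = €738,467.

€738,467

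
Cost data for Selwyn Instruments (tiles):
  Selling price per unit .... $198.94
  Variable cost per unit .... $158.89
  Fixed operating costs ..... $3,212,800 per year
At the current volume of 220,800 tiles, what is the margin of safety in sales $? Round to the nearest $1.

Each unit contributes $198.94 − $158.89 = $40.05. Break-even units = $3,212,800 ÷ $40.05 = 80,219.73; break-even revenue = 80,219.73 × $198.94 = $15,958,912.16.
Actual sales revenue = 220,800 × $198.94 = $43,925,952.00.
Margin of safety = $43,925,952.00 − $15,958,912.16 = $27,967,040.

$27,967,040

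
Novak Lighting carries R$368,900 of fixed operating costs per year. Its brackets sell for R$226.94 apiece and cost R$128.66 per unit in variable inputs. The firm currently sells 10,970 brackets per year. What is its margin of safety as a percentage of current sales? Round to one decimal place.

Unit CM = price − variable cost = R$226.94 − R$128.66 = R$98.28. Break-even units = R$368,900 ÷ R$98.28 = 3,753.56; break-even revenue = 3,753.56 × R$226.94 = R$851,833.19.
Current sales = 10,970 × R$226.94 = R$2,489,531.80.
Margin of safety = (R$2,489,531.80 − R$851,833.19) ÷ R$2,489,531.80 = 65.8%.

65.8%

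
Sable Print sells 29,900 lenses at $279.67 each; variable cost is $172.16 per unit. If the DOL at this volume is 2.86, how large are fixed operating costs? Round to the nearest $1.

$2,090,581

At 29,900 units, contribution = 29,900 × $107.51 = $3,214,549.00.
Since DOL = CM ÷ EBIT, EBIT = $3,214,549.00 ÷ 2.86 = $1,123,968.18.
Fixed costs = CM − EBIT = $3,214,549.00 − $1,123,968.18 = $2,090,581.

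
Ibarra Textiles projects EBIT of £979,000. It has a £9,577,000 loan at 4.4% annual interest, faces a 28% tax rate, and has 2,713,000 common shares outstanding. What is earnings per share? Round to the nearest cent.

Interest = £421,388.00, so EBT = £979,000 − £421,388.00 = £557,612.00.
After tax at 28%: net income = £557,612.00 × 0.72 = £401,480.64.
EPS = £401,480.64 ÷ 2,713,000 = £0.15.

£0.15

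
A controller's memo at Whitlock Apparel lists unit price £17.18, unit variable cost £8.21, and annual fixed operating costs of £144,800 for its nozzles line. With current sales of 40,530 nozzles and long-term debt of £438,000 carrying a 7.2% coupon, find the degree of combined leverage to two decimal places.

1.94

Total contribution margin = 40,530 × £8.97 = £363,554.10.
Operating income = contribution − fixed costs = £363,554.10 − £144,800 = £218,754.10. Interest = £31,536.00.
DOL = £363,554.10 ÷ £218,754.10 = 1.6619; DFL = £218,754.10 ÷ £187,218.10 = 1.1684.
Combined leverage = 1.6619 × 1.1684 = 1.9418.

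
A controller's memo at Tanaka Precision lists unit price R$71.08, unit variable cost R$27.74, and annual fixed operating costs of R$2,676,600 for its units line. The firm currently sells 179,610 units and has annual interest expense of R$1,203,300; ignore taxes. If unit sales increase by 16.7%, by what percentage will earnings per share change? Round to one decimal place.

Contribution at this volume is 179,610 × R$43.34 = R$7,784,297.40.
EBIT = R$7,784,297.40 − R$2,676,600 = R$5,107,697.40.
Interest = R$1,203,300.00, so EBIT − I = R$3,904,397.40.
DCL = total CM / (EBIT − I) = R$7,784,297.40 / R$3,904,397.40 = 1.9937.
%ΔEPS = DCL × %ΔSales = 1.9937 × +16.7% = +33.3%.

+33.3%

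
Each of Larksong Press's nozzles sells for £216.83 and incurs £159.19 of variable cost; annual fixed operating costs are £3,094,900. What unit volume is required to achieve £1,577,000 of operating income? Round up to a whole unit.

Contribution margin per unit = £216.83 − £159.19 = £57.64.
Required volume = (fixed costs + target profit) ÷ CM = (£3,094,900 + £1,577,000) ÷ £57.64 = 81,053.09, so 81,054 nozzles.

81,054 nozzles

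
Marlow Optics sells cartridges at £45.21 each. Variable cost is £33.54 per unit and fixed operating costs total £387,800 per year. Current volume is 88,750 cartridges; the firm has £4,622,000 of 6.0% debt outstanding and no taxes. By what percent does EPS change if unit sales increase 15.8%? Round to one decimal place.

+44.2%

Contribution at this volume is 88,750 × £11.67 = £1,035,712.50.
EBIT = £1,035,712.50 − £387,800 = £647,912.50.
After interest of £277,320.00, pre-tax earnings = £370,592.50.
DCL = total CM / (EBIT − I) = £1,035,712.50 / £370,592.50 = 2.7947.
%ΔEPS = DCL × %ΔSales = 2.7947 × +15.8% = +44.2%.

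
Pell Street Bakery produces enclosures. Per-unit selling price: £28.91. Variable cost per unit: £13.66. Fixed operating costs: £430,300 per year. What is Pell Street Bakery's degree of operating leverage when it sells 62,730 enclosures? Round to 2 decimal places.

1.82

Total contribution margin = 62,730 × £15.25 = £956,632.50.
Subtracting fixed costs: EBIT = £956,632.50 − £430,300 = £526,332.50.
So DOL = total CM / EBIT = £956,632.50 / £526,332.50 = 1.8175.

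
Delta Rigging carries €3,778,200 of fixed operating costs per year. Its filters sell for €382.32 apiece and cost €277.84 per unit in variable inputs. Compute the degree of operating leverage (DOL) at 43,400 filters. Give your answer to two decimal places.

6.00

Total contribution margin = 43,400 × €104.48 = €4,534,432.00.
Subtracting fixed costs: EBIT = €4,534,432.00 − €3,778,200 = €756,232.00.
Degree of operating leverage = €4,534,432.00 / €756,232.00 = 5.9961.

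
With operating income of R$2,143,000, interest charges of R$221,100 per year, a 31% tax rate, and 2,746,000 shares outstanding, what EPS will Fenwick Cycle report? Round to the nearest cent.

Interest = R$221,100.00, so EBT = R$2,143,000 − R$221,100.00 = R$1,921,900.00.
Net income = R$1,921,900.00 × (1 − 0.31) = R$1,326,111.00.
EPS = R$1,326,111.00 ÷ 2,746,000 = R$0.48.

R$0.48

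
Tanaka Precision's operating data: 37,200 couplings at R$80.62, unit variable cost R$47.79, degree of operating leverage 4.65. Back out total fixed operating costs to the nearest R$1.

At 37,200 units, contribution = 37,200 × R$32.83 = R$1,221,276.00.
DOL = contribution / EBIT, so EBIT = R$1,221,276.00 / 4.65 = R$262,640.00.
And FC = contribution − EBIT = R$1,221,276.00 − R$262,640.00 = R$958,636.

R$958,636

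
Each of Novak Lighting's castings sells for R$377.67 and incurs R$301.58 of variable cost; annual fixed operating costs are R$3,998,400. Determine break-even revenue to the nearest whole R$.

R$19,845,916

CM per unit = R$377.67 − R$301.58 = R$76.09; CM ratio = R$76.09 / R$377.67 = 0.2015.
Break-even sales = FC ÷ CM ratio = R$3,998,400 × R$377.67 / R$76.09 = R$19,845,916.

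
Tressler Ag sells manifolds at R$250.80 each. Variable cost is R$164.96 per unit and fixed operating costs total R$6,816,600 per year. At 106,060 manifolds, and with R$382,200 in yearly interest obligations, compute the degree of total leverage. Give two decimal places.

Contribution at this volume is 106,060 × R$85.84 = R$9,104,190.40.
EBIT = R$9,104,190.40 − R$6,816,600 = R$2,287,590.40. Interest = R$382,200.00.
DOL = R$9,104,190.40 ÷ R$2,287,590.40 = 3.9798; DFL = R$2,287,590.40 ÷ R$1,905,390.40 = 1.2006.
DCL = DOL × DFL = 3.9798 × 1.2006 = 4.7781.

4.78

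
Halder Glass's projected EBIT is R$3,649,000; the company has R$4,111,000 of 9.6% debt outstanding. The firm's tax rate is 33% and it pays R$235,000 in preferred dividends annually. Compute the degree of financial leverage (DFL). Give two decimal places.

Interest = R$394,656.00.
Pre-tax preferred-dividend burden = R$235,000 ÷ (1 − 0.33) = R$350,746.27.
DFL = EBIT ÷ [EBIT − I − D_p/(1−t)] = R$3,649,000 ÷ [R$3,649,000 − R$394,656.00 − R$350,746.27] = R$3,649,000 ÷ R$2,903,597.73 = 1.2567.

1.26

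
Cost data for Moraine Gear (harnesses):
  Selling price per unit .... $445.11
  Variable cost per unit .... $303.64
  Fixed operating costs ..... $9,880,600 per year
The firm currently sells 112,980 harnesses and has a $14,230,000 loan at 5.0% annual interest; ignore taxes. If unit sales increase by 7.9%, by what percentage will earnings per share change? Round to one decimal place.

Total contribution margin = 112,980 × $141.47 = $15,983,280.60.
EBIT = $15,983,280.60 − $9,880,600 = $6,102,680.60.
Interest = $711,500.00, so EBIT − I = $5,391,180.60.
Degree of combined leverage = contribution ÷ (EBIT − I) = $15,983,280.60 ÷ $5,391,180.60 = 2.9647.
EPS therefore changes by 2.9647 × (+7.9%) = +23.4%.

+23.4%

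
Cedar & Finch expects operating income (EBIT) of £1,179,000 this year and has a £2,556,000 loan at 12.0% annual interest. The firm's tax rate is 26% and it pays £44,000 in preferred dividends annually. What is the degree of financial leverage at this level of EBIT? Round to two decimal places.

1.45

Annual interest charges come to £306,720.00.
Preferred dividends grossed up pre-tax: £44,000 / (1 − 0.26) = £59,459.46.
DFL = EBIT ÷ [EBIT − I − D_p/(1−t)] = £1,179,000 ÷ [£1,179,000 − £306,720.00 − £59,459.46] = £1,179,000 ÷ £812,820.54 = 1.4505.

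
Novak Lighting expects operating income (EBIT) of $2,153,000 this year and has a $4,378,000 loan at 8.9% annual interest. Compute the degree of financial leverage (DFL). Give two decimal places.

1.22

Annual interest charges come to $389,642.00.
DFL = EBIT ÷ (EBIT − I) = $2,153,000 ÷ ($2,153,000 − $389,642.00) = $2,153,000 ÷ $1,763,358.00 = 1.2210.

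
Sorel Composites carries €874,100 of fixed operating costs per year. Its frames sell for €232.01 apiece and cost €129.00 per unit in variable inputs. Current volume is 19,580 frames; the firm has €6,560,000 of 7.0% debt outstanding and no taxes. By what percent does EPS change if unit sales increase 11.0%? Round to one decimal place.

+32.5%

Total contribution margin = 19,580 × €103.01 = €2,016,935.80.
Operating income = contribution − fixed costs = €2,016,935.80 − €874,100 = €1,142,835.80.
After interest of €459,200.00, pre-tax earnings = €683,635.80.
DCL = total CM / (EBIT − I) = €2,016,935.80 / €683,635.80 = 2.9503.
%ΔEPS = DCL × %ΔSales = 2.9503 × +11.0% = +32.5%.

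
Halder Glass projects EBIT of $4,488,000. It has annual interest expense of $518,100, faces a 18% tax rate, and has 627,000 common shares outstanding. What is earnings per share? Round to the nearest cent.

Pre-tax income = $4,488,000 − $518,100.00 = $3,969,900.00.
After tax at 18%: net income = $3,969,900.00 × 0.82 = $3,255,318.00.
EPS = $3,255,318.00 ÷ 627,000 = $5.19.

$5.19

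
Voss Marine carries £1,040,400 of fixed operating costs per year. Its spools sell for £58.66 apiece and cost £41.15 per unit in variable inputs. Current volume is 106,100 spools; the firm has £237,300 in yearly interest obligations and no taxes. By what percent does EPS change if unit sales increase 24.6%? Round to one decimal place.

Contribution at this volume is 106,100 × £17.51 = £1,857,811.00.
Operating income = contribution − fixed costs = £1,857,811.00 − £1,040,400 = £817,411.00.
Interest = £237,300.00, so EBIT − I = £580,111.00.
DCL = total CM / (EBIT − I) = £1,857,811.00 / £580,111.00 = 3.2025.
EPS therefore changes by 3.2025 × (+24.6%) = +78.8%.

+78.8%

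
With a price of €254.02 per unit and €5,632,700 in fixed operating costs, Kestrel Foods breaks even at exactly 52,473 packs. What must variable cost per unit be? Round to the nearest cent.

At break-even, FC = Q × (P − VC), so P − VC = €5,632,700 ÷ 52,473 = €107.3447.
Variable cost per unit = €254.02 − €107.3447 = €146.68.

€146.68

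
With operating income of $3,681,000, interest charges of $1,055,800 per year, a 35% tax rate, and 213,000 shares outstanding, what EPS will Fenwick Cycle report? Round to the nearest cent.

$8.01

Interest = $1,055,800.00, so EBT = $3,681,000 − $1,055,800.00 = $2,625,200.00.
After tax at 35%: net income = $2,625,200.00 × 0.65 = $1,706,380.00.
Per share: $1,706,380.00 / 213,000 shares = $8.01.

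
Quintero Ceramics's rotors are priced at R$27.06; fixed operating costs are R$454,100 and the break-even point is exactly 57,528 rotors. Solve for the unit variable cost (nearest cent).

Contribution per unit must be FC / Q = R$454,100 / 57,528 = R$7.8935.
Hence VC = price − CM = R$27.06 − R$7.8935 = R$19.17.

R$19.17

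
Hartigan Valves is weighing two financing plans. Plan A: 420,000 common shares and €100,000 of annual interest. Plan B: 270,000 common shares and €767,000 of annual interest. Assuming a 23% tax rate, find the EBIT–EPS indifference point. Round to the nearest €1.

€1,967,600

At indifference, (EBIT − 100,000)(1 − t)/420,000 = (EBIT − 767,000)(1 − t)/270,000.
The (1 − t) factor cancels: (EBIT − 100,000) × 270,000 = (EBIT − 767,000) × 420,000.
EBIT × (420,000 − 270,000) = 767,000 × 420,000 − 100,000 × 270,000 = 295,140,000,000, so EBIT = 295,140,000,000 ÷ 150,000 = 1,967,600.00.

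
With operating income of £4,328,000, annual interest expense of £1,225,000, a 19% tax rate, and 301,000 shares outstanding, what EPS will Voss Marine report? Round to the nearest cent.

Pre-tax income = £4,328,000 − £1,225,000.00 = £3,103,000.00.
Net income = £3,103,000.00 × (1 − 0.19) = £2,513,430.00.
EPS = £2,513,430.00 ÷ 301,000 = £8.35.

£8.35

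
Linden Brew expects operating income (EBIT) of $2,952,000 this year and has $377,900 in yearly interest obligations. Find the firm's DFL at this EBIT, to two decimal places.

1.15

Annual interest charges come to $377,900.00.
Degree of financial leverage = EBIT / (EBIT − interest) = $2,952,000 / $2,574,100.00 = 1.1468.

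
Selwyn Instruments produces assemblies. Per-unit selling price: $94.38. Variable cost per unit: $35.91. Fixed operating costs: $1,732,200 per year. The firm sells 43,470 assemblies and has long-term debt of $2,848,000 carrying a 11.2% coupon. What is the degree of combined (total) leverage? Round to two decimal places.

Total contribution margin = 43,470 × $58.47 = $2,541,690.90.
Operating income = contribution − fixed costs = $2,541,690.90 − $1,732,200 = $809,490.90. Interest = $318,976.00, so EBIT − I = $490,514.90.
DCL = contribution ÷ (EBIT − I) = $2,541,690.90 ÷ $490,514.90 = 5.1817.

5.18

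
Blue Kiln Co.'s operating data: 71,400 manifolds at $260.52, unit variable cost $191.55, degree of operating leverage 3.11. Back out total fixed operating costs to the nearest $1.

Total contribution margin = 71,400 × $68.97 = $4,924,458.00.
DOL = contribution / EBIT, so EBIT = $4,924,458.00 / 3.11 = $1,583,427.01.
Fixed costs = CM − EBIT = $4,924,458.00 − $1,583,427.01 = $3,341,031.

$3,341,031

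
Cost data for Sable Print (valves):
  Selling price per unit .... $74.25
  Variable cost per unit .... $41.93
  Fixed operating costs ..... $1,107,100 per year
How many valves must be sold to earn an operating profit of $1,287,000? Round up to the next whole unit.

74,075 valves

Contribution margin per unit = $74.25 − $41.93 = $32.32.
Required volume = (fixed costs + target profit) ÷ CM = ($1,107,100 + $1,287,000) ÷ $32.32 = 74,074.88, so 74,075 valves.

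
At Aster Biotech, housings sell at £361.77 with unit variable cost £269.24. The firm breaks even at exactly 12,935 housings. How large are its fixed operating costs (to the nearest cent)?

£1,196,875.55

Each unit contributes £361.77 − £269.24 = £92.53.
Since BE = FC / CM, FC = 12,935 × £92.53 = £1,196,875.55.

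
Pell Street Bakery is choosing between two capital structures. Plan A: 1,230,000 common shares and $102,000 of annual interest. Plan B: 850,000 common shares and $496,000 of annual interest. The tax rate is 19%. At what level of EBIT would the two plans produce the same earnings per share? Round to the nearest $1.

At indifference, (EBIT − 102,000)(1 − t)/1,230,000 = (EBIT − 496,000)(1 − t)/850,000.
The (1 − t) factor cancels: (EBIT − 102,000) × 850,000 = (EBIT − 496,000) × 1,230,000.
Solving, EBIT = (496,000·1,230,000 − 102,000·850,000) / (1,230,000 − 850,000) = 523,380,000,000 / 380,000 = 1,377,315.79.

$1,377,316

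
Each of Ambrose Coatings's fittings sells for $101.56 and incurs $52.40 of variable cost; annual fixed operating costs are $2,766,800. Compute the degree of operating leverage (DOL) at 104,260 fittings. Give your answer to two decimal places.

2.17

Total contribution margin = 104,260 × $49.16 = $5,125,421.60.
Operating income = contribution − fixed costs = $5,125,421.60 − $2,766,800 = $2,358,621.60.
Degree of operating leverage = $5,125,421.60 / $2,358,621.60 = 2.1731.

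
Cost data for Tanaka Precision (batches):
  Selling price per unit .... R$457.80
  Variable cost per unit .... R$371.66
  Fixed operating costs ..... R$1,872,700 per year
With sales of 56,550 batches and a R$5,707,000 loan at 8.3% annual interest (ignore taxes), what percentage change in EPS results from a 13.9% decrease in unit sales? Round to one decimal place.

-26.8%

Contribution at this volume is 56,550 × R$86.14 = R$4,871,217.00.
Operating income = contribution − fixed costs = R$4,871,217.00 − R$1,872,700 = R$2,998,517.00.
After interest of R$473,681.00, pre-tax earnings = R$2,524,836.00.
Degree of combined leverage = contribution ÷ (EBIT − I) = R$4,871,217.00 ÷ R$2,524,836.00 = 1.9293.
EPS therefore changes by 1.9293 × (-13.9%) = -26.8%.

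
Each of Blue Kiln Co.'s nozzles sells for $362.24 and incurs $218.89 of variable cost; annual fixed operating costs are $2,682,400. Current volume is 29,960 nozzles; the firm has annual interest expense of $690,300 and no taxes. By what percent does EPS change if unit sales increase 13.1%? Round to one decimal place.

Total contribution margin = 29,960 × $143.35 = $4,294,766.00.
Subtracting fixed costs: EBIT = $4,294,766.00 − $2,682,400 = $1,612,366.00.
Interest = $690,300.00, so EBIT − I = $922,066.00.
DCL = total CM / (EBIT − I) = $4,294,766.00 / $922,066.00 = 4.6578.
%ΔEPS = DCL × %ΔSales = 4.6578 × +13.1% = +61.0%.

+61.0%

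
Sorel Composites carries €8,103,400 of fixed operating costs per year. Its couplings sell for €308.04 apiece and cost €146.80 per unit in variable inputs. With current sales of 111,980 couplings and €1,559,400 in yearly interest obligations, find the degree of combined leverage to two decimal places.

2.15

At 111,980 units, contribution = 111,980 × €161.24 = €18,055,655.20.
Subtracting fixed costs: EBIT = €18,055,655.20 − €8,103,400 = €9,952,255.20. Interest = €1,559,400.00, so EBIT − I = €8,392,855.20.
Degree of total leverage = total CM / (EBIT − interest) = €18,055,655.20 / €8,392,855.20 = 2.1513.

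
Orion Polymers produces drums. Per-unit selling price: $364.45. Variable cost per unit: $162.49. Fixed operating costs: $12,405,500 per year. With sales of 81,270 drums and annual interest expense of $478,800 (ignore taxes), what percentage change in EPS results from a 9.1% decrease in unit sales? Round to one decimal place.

-42.3%

At 81,270 units, contribution = 81,270 × $201.96 = $16,413,289.20.
Subtracting fixed costs: EBIT = $16,413,289.20 − $12,405,500 = $4,007,789.20.
After interest of $478,800.00, pre-tax earnings = $3,528,989.20.
DCL = total CM / (EBIT − I) = $16,413,289.20 / $3,528,989.20 = 4.6510.
%ΔEPS = DCL × %ΔSales = 4.6510 × -9.1% = -42.3%.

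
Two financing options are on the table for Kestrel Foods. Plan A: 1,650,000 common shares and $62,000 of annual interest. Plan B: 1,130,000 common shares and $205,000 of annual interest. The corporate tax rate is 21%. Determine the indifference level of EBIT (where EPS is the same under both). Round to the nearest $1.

Set EPS_A = EPS_B: (EBIT − $62,000)(1 − 0.21) ÷ 1,650,000 = (EBIT − $205,000)(1 − 0.21) ÷ 1,130,000.
Cancelling (1 − t) and cross-multiplying: 1,130,000·(EBIT − 62,000) = 1,650,000·(EBIT − 205,000).
EBIT × (1,650,000 − 1,130,000) = 205,000 × 1,650,000 − 62,000 × 1,130,000 = 268,190,000,000, so EBIT = 268,190,000,000 ÷ 520,000 = 515,750.00.

$515,750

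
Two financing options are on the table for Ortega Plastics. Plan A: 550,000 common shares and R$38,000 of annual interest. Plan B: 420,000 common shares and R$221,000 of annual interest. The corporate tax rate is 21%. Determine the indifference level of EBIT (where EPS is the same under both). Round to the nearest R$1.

R$812,231

Set EPS_A = EPS_B: (EBIT − R$38,000)(1 − 0.21) ÷ 550,000 = (EBIT − R$221,000)(1 − 0.21) ÷ 420,000.
The (1 − t) factor cancels: (EBIT − 38,000) × 420,000 = (EBIT − 221,000) × 550,000.
EBIT × (550,000 − 420,000) = 221,000 × 550,000 − 38,000 × 420,000 = 105,590,000,000, so EBIT = 105,590,000,000 ÷ 130,000 = 812,230.77.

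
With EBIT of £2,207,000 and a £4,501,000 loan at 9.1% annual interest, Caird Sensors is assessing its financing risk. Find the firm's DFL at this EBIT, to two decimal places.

1.23

Annual interest charges come to £409,591.00.
DFL = EBIT ÷ (EBIT − I) = £2,207,000 ÷ (£2,207,000 − £409,591.00) = £2,207,000 ÷ £1,797,409.00 = 1.2279.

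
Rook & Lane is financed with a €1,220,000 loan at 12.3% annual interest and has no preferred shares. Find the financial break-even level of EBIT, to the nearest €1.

Annual interest = 12.3% × €1,220,000 = €150,060.00.
Without preferred stock the financial break-even is simply EBIT = interest = €150,060.00.

€150,060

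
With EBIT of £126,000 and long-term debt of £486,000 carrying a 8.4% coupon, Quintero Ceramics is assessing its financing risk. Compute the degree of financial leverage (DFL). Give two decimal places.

Interest = £40,824.00.
Degree of financial leverage = EBIT / (EBIT − interest) = £126,000 / £85,176.00 = 1.4793.

1.48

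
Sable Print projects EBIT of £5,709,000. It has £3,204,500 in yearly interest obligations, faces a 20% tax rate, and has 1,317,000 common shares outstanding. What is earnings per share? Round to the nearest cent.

£1.52

Pre-tax income = £5,709,000 − £3,204,500.00 = £2,504,500.00.
Net income = £2,504,500.00 × (1 − 0.20) = £2,003,600.00.
Per share: £2,003,600.00 / 1,317,000 shares = £1.52.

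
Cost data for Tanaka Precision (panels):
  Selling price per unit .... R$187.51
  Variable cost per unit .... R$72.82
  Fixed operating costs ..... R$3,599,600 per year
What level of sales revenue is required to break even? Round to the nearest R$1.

R$5,885,090

Contribution margin per unit = R$187.51 − R$72.82 = R$114.69, a CM ratio of R$114.69 ÷ R$187.51 = 0.6116.
Break-even sales = FC ÷ CM ratio = R$3,599,600 × R$187.51 / R$114.69 = R$5,885,090.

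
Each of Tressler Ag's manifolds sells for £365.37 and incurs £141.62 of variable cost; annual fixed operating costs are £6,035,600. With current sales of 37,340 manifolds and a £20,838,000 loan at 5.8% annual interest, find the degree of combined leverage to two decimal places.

Contribution at this volume is 37,340 × £223.75 = £8,354,825.00.
EBIT = £8,354,825.00 − £6,035,600 = £2,319,225.00. Interest = £1,208,604.00, so EBIT − I = £1,110,621.00.
Degree of total leverage = total CM / (EBIT − interest) = £8,354,825.00 / £1,110,621.00 = 7.5227.

7.52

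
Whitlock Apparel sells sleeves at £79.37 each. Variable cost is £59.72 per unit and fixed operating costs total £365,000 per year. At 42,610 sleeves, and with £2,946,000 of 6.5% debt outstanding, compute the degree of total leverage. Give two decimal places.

2.98

Contribution at this volume is 42,610 × £19.65 = £837,286.50.
Subtracting fixed costs: EBIT = £837,286.50 − £365,000 = £472,286.50. Interest = £191,490.00.
DOL = £837,286.50 ÷ £472,286.50 = 1.7728; DFL = £472,286.50 ÷ £280,796.50 = 1.6820.
Combined leverage = 1.7728 × 1.6820 = 2.9818.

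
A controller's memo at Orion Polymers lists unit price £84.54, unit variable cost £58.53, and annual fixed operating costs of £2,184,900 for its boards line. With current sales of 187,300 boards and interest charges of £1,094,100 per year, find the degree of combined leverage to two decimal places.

3.06

At 187,300 units, contribution = 187,300 × £26.01 = £4,871,673.00.
Subtracting fixed costs: EBIT = £4,871,673.00 − £2,184,900 = £2,686,773.00. Interest = £1,094,100.00, so EBIT − I = £1,592,673.00.
Degree of total leverage = total CM / (EBIT − interest) = £4,871,673.00 / £1,592,673.00 = 3.0588.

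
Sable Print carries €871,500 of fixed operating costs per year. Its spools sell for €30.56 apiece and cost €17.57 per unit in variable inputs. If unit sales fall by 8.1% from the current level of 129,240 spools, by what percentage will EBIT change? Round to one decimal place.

-16.8%

Total contribution margin = 129,240 × €12.99 = €1,678,827.60.
Subtracting fixed costs: EBIT = €1,678,827.60 − €871,500 = €807,327.60.
Degree of operating leverage = €1,678,827.60 / €807,327.60 = 2.0795.
%ΔEBIT = DOL × %ΔSales = 2.0795 × -8.1% = -16.8%.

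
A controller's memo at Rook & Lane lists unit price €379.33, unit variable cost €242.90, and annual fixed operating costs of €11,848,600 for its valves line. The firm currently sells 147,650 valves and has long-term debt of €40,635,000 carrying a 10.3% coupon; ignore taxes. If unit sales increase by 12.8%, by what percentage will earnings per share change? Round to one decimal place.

+62.7%

Contribution at this volume is 147,650 × €136.43 = €20,143,889.50.
Operating income = contribution − fixed costs = €20,143,889.50 − €11,848,600 = €8,295,289.50.
After interest of €4,185,405.00, pre-tax earnings = €4,109,884.50.
Degree of combined leverage = contribution ÷ (EBIT − I) = €20,143,889.50 ÷ €4,109,884.50 = 4.9013.
EPS therefore changes by 4.9013 × (+12.8%) = +62.7%.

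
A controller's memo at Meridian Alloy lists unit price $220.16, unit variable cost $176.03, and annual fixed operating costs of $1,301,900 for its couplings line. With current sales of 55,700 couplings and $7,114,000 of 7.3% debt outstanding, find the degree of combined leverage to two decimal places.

3.86

At 55,700 units, contribution = 55,700 × $44.13 = $2,458,041.00.
Operating income = contribution − fixed costs = $2,458,041.00 − $1,301,900 = $1,156,141.00. Interest = $519,322.00.
DOL = $2,458,041.00 ÷ $1,156,141.00 = 2.1261; DFL = $1,156,141.00 ÷ $636,819.00 = 1.8155.
DCL = DOL × DFL = 2.1261 × 1.8155 = 3.8599.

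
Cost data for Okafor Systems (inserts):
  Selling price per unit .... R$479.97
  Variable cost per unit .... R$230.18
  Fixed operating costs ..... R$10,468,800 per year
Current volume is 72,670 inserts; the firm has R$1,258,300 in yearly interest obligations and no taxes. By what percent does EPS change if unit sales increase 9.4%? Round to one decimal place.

+26.6%

Contribution at this volume is 72,670 × R$249.79 = R$18,152,239.30.
Operating income = contribution − fixed costs = R$18,152,239.30 − R$10,468,800 = R$7,683,439.30.
Interest = R$1,258,300.00, so EBIT − I = R$6,425,139.30.
DCL = total CM / (EBIT − I) = R$18,152,239.30 / R$6,425,139.30 = 2.8252.
%ΔEPS = DCL × %ΔSales = 2.8252 × +9.4% = +26.6%.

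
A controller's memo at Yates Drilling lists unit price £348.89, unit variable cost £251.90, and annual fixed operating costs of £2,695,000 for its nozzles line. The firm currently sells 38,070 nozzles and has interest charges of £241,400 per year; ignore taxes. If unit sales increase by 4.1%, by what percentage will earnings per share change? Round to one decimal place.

+20.0%

Contribution at this volume is 38,070 × £96.99 = £3,692,409.30.
EBIT = £3,692,409.30 − £2,695,000 = £997,409.30.
Interest = £241,400.00, so EBIT − I = £756,009.30.
Degree of combined leverage = contribution ÷ (EBIT − I) = £3,692,409.30 ÷ £756,009.30 = 4.8841.
EPS therefore changes by 4.8841 × (+4.1%) = +20.0%.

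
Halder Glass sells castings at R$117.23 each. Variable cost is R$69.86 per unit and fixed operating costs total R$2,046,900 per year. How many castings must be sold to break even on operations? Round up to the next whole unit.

43,211 castings

Each unit contributes R$117.23 − R$69.86 = R$47.37.
Break-even volume = fixed costs ÷ CM per unit = R$2,046,900 ÷ R$47.37 = 43,210.89, so 43,211 castings.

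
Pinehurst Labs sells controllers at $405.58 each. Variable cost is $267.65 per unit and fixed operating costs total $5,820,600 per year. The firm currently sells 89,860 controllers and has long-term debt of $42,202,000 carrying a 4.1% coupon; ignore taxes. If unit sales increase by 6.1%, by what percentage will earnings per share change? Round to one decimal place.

+15.6%

Contribution at this volume is 89,860 × $137.93 = $12,394,389.80.
Subtracting fixed costs: EBIT = $12,394,389.80 − $5,820,600 = $6,573,789.80.
Interest = $1,730,282.00, so EBIT − I = $4,843,507.80.
Degree of combined leverage = contribution ÷ (EBIT − I) = $12,394,389.80 ÷ $4,843,507.80 = 2.5590.
%ΔEPS = DCL × %ΔSales = 2.5590 × +6.1% = +15.6%.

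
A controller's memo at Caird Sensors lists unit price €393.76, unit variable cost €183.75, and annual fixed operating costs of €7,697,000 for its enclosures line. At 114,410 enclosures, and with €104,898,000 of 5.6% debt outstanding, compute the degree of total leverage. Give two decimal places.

Total contribution margin = 114,410 × €210.01 = €24,027,244.10.
EBIT = €24,027,244.10 − €7,697,000 = €16,330,244.10. Interest = €5,874,288.00.
DOL = €24,027,244.10 ÷ €16,330,244.10 = 1.4713; DFL = €16,330,244.10 ÷ €10,455,956.10 = 1.5618.
Combined leverage = 1.4713 × 1.5618 = 2.2979.

2.30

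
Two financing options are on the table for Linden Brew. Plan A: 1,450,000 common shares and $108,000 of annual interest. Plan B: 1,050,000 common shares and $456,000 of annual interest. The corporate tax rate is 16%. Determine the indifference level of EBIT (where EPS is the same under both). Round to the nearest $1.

$1,369,500

Set EPS_A = EPS_B: (EBIT − $108,000)(1 − 0.16) ÷ 1,450,000 = (EBIT − $456,000)(1 − 0.16) ÷ 1,050,000.
Cancelling (1 − t) and cross-multiplying: 1,050,000·(EBIT − 108,000) = 1,450,000·(EBIT − 456,000).
EBIT × (1,450,000 − 1,050,000) = 456,000 × 1,450,000 − 108,000 × 1,050,000 = 547,800,000,000, so EBIT = 547,800,000,000 ÷ 400,000 = 1,369,500.00.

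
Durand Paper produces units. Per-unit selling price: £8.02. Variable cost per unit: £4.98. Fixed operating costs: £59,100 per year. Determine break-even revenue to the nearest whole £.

£155,915

Contribution margin per unit = £8.02 − £4.98 = £3.04, a CM ratio of £3.04 ÷ £8.02 = 0.3791.
Break-even sales = FC ÷ CM ratio = £59,100 × £8.02 / £3.04 = £155,915.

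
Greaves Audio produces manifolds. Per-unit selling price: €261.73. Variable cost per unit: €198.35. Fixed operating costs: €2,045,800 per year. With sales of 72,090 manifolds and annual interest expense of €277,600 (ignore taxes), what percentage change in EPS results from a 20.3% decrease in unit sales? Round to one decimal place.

Contribution at this volume is 72,090 × €63.38 = €4,569,064.20.
Operating income = contribution − fixed costs = €4,569,064.20 − €2,045,800 = €2,523,264.20.
Interest = €277,600.00, so EBIT − I = €2,245,664.20.
Degree of combined leverage = contribution ÷ (EBIT − I) = €4,569,064.20 ÷ €2,245,664.20 = 2.0346.
EPS therefore changes by 2.0346 × (-20.3%) = -41.3%.

-41.3%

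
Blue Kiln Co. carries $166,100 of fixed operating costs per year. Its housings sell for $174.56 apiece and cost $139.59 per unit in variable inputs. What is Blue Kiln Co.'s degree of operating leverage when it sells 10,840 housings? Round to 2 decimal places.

1.78

Contribution at this volume is 10,840 × $34.97 = $379,074.80.
EBIT = $379,074.80 − $166,100 = $212,974.80.
So DOL = total CM / EBIT = $379,074.80 / $212,974.80 = 1.7799.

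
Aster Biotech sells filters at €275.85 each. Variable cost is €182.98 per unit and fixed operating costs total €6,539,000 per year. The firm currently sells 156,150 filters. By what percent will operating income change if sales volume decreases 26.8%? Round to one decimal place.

-48.8%

Total contribution margin = 156,150 × €92.87 = €14,501,650.50.
EBIT = €14,501,650.50 − €6,539,000 = €7,962,650.50.
So DOL = total CM / EBIT = €14,501,650.50 / €7,962,650.50 = 1.8212.
%ΔEBIT = DOL × %ΔSales = 1.8212 × -26.8% = -48.8%.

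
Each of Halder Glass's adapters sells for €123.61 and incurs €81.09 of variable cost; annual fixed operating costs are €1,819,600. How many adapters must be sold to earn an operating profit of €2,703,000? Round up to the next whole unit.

106,365 adapters

Each unit contributes €123.61 − €81.09 = €42.52.
Required volume = (fixed costs + target profit) ÷ CM = (€1,819,600 + €2,703,000) ÷ €42.52 = 106,364.06, so 106,365 adapters.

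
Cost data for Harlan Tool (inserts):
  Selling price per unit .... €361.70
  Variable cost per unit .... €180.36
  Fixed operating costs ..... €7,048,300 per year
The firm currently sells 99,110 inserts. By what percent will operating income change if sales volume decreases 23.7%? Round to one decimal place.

Contribution at this volume is 99,110 × €181.34 = €17,972,607.40.
Operating income = contribution − fixed costs = €17,972,607.40 − €7,048,300 = €10,924,307.40.
DOL = contribution ÷ EBIT = €17,972,607.40 ÷ €10,924,307.40 = 1.6452.
So EBIT moves 1.6452 × (-23.7%) = -39.0%.

-39.0%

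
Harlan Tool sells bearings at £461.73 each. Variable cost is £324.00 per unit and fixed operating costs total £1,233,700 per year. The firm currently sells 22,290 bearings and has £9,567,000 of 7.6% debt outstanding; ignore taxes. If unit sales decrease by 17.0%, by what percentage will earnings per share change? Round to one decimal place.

Contribution at this volume is 22,290 × £137.73 = £3,070,001.70.
Operating income = contribution − fixed costs = £3,070,001.70 − £1,233,700 = £1,836,301.70.
Interest = £727,092.00, so EBIT − I = £1,109,209.70.
Degree of combined leverage = contribution ÷ (EBIT − I) = £3,070,001.70 ÷ £1,109,209.70 = 2.7677.
EPS therefore changes by 2.7677 × (-17.0%) = -47.1%.

-47.1%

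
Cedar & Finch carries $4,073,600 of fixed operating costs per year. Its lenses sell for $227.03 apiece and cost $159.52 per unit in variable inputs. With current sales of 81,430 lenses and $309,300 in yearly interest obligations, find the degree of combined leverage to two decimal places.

4.93

Contribution at this volume is 81,430 × $67.51 = $5,497,339.30.
Operating income = contribution − fixed costs = $5,497,339.30 − $4,073,600 = $1,423,739.30. Interest = $309,300.00.
DOL = $5,497,339.30 ÷ $1,423,739.30 = 3.8612; DFL = $1,423,739.30 ÷ $1,114,439.30 = 1.2775.
Combined leverage = 3.8612 × 1.2775 = 4.9327.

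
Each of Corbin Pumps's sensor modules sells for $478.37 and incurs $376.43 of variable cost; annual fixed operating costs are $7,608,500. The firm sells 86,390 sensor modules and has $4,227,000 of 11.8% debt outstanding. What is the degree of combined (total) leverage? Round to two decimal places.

12.59

At 86,390 units, contribution = 86,390 × $101.94 = $8,806,596.60.
EBIT = $8,806,596.60 − $7,608,500 = $1,198,096.60. Interest = $498,786.00.
DOL = $8,806,596.60 ÷ $1,198,096.60 = 7.3505; DFL = $1,198,096.60 ÷ $699,310.60 = 1.7133.
Combined leverage = 7.3505 × 1.7133 = 12.5936.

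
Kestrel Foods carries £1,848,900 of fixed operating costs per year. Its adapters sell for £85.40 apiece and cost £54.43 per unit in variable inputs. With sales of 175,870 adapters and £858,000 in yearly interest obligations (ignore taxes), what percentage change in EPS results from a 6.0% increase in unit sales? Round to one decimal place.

At 175,870 units, contribution = 175,870 × £30.97 = £5,446,693.90.
Operating income = contribution − fixed costs = £5,446,693.90 − £1,848,900 = £3,597,793.90.
After interest of £858,000.00, pre-tax earnings = £2,739,793.90.
Degree of combined leverage = contribution ÷ (EBIT − I) = £5,446,693.90 ÷ £2,739,793.90 = 1.9880.
%ΔEPS = DCL × %ΔSales = 1.9880 × +6.0% = +11.9%.

+11.9%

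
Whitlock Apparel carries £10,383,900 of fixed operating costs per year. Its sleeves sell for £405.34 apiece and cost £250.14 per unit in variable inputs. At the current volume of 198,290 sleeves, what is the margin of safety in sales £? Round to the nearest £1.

£53,254,959

Each unit contributes £405.34 − £250.14 = £155.20. Break-even units = £10,383,900 ÷ £155.20 = 66,906.57; break-even revenue = 66,906.57 × £405.34 = £27,119,909.96.
Actual sales revenue = 198,290 × £405.34 = £80,374,868.60.
Margin of safety = £80,374,868.60 − £27,119,909.96 = £53,254,959.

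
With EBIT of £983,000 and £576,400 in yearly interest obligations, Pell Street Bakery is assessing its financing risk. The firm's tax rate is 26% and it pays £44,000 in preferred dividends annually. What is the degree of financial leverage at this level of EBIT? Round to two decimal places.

2.83

Annual interest charges come to £576,400.00.
Pre-tax preferred-dividend burden = £44,000 ÷ (1 − 0.26) = £59,459.46.
DFL = EBIT ÷ [EBIT − I − D_p/(1−t)] = £983,000 ÷ [£983,000 − £576,400.00 − £59,459.46] = £983,000 ÷ £347,140.54 = 2.8317.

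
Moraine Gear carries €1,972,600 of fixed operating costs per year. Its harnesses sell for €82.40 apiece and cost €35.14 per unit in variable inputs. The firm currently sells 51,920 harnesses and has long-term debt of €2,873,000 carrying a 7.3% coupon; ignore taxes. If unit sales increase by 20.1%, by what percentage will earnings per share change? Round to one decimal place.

+181.7%

At 51,920 units, contribution = 51,920 × €47.26 = €2,453,739.20.
Operating income = contribution − fixed costs = €2,453,739.20 − €1,972,600 = €481,139.20.
After interest of €209,729.00, pre-tax earnings = €271,410.20.
Degree of combined leverage = contribution ÷ (EBIT − I) = €2,453,739.20 ÷ €271,410.20 = 9.0407.
EPS therefore changes by 9.0407 × (+20.1%) = +181.7%.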